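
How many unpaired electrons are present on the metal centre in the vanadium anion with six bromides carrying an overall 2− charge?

1

Each bromide is −1; balancing the −2 overall charge requires V(IV).
V sits in group 5, so the d-electron count is 5 − 4 = 1.
In an octahedral field the d¹ configuration is t₂g¹e_g⁰ (only one arrangement possible), giving 1 unpaired electron.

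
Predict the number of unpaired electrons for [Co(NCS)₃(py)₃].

Each isothiocyanate is −1; pyridine is neutral; balancing the 0 overall charge requires Co(III).
Group 9 minus oxidation state 3 gives a d⁶ configuration.
The spin state decides the count: Co(III) has an exceptionally large octahedral splitting and is low-spin with essentially every ligand except fluoride.
An octahedral low-spin d⁶ ion is t₂g⁶e_g⁰, giving 0 unpaired electrons.

0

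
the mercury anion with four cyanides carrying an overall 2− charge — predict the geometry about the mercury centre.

tetrahedral

Each cyanide is −1; balancing the −2 overall charge requires Hg(II).
Group 12 minus oxidation state 2 gives a d¹⁰ configuration.
Coordination number: 4.
A d¹⁰ ion has no crystal-field stabilisation preference between square planar and tetrahedral, so four ligands adopt the sterically favoured tetrahedral geometry.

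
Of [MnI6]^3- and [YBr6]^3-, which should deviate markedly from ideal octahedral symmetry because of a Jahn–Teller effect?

[MnI6]^3-: Each iodide is −1; balancing the −3 overall charge requires Mn(III). Mn sits in group 7, so the d-electron count is 7 − 3 = 4. Iodide is a weak-field ligand for a first-row metal, so the complex is high-spin. The t₂g³e_g¹ (high-spin) configuration has an unevenly filled e_g set; the Jahn–Teller theorem predicts a tetragonal distortion (typically axial elongation) to lift the degeneracy.
[YBr6]^3-: Each bromide is −1; balancing the −3 overall charge requires Y(III). Yttrium is a group-3 element; Y(III) is therefore d⁰. The d⁰ configuration leaves the e_g set evenly filled (or empty) — no strong Jahn–Teller driving force.

[MnI6]^3-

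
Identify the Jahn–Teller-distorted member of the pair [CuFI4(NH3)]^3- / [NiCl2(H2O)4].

[CuFI4(NH3)]^3-: Ligand charges: each fluoride is −1; each iodide is −1; ammonia is neutral. With an overall charge of −3 the copper centre must be in the +2 oxidation state. Cu sits in group 11, so the d-electron count is 11 − 2 = 9. The t₂g⁶e_g³ configuration has an unevenly filled e_g set; the Jahn–Teller theorem predicts a tetragonal distortion (typically axial elongation) to lift the degeneracy.
[NiCl2(H2O)4]: Summing ligand charges against the 0 overall charge gives an oxidation state of +2 for nickel. Ni sits in group 10, so the d-electron count is 10 − 2 = 8. The d⁸ configuration leaves the e_g set evenly filled (or empty) — no strong Jahn–Teller driving force.

[CuFI4(NH3)]^3-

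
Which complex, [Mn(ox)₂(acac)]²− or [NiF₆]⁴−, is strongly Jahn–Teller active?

[Mn(ox)₂(acac)]²−: Each oxalate is −2; each acetylacetonate is −1; balancing the −2 overall charge requires Mn(III). Group 7 minus oxidation state 3 gives a d⁴ configuration. Acetylacetonate and oxalate are weak-field ligands for a first-row metal, so the complex is high-spin. The t₂g³e_g¹ (high-spin) configuration has an unevenly filled e_g set; the Jahn–Teller theorem predicts a tetragonal distortion (typically axial elongation) to lift the degeneracy.
[NiF₆]⁴−: Ligand charges: each fluoride is −1. With an overall charge of −4 the nickel centre must be in the +2 oxidation state. Group 10 minus oxidation state 2 gives a d⁸ configuration. The d⁸ configuration leaves the e_g set evenly filled (or empty) — no strong Jahn–Teller driving force.

[Mn(ox)₂(acac)]²−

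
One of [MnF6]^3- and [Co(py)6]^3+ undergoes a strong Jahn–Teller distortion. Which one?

[MnF6]^3-: Summing ligand charges against the −3 overall charge gives an oxidation state of +3 for manganese. Group 7 minus oxidation state 3 gives a d⁴ configuration. Fluoride is a weak-field ligand for a first-row metal, so the complex is high-spin. The t₂g³e_g¹ (high-spin) configuration has an unevenly filled e_g set; the Jahn–Teller theorem predicts a tetragonal distortion (typically axial elongation) to lift the degeneracy.
[Co(py)6]^3+: Ligand charges: pyridine is neutral. With an overall charge of +3 the cobalt centre must be in the +3 oxidation state. Co sits in group 9, so the d-electron count is 9 − 3 = 6. Co(III) has an exceptionally large octahedral splitting and is low-spin with essentially every ligand except fluoride. The d⁶ configuration leaves the e_g set evenly filled (or empty) — no strong Jahn–Teller driving force.

[MnF6]^3-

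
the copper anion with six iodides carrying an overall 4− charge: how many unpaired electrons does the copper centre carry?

Ligand charges: each iodide is −1. With an overall charge of −4 the copper centre must be in the +2 oxidation state.
Group 11 minus oxidation state 2 gives a d⁹ configuration.
In an octahedral field the d⁹ configuration is t₂g⁶e_g³ (only one arrangement possible), giving 1 unpaired electron.

1 unpaired electron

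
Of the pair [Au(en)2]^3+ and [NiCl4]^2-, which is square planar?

For [Au(en)2]^3+: Ethylenediamine is neutral; balancing the +3 overall charge requires Au(III). Gold is a group-11 element; Au(III) is therefore d⁸. A 5d d⁸ ion has a large crystal-field splitting; square planar leaves the high-energy d_{x²−y²} orbital empty and maximises CFSE. → square planar.
For [NiCl4]^2-: Summing ligand charges against the −2 overall charge gives an oxidation state of +2 for nickel. Group 10 minus oxidation state 2 gives a d⁸ configuration. Chloride is a weak-field ligand. With weak-field ligands the CFSE gain from square planar is small, so a 3d d⁸ ion takes the sterically preferred tetrahedral geometry. → tetrahedral.

[Au(en)2]^3+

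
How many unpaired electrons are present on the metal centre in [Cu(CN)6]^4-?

1 unpaired electron

Ligand charges: each cyanide is −1. With an overall charge of −4 the copper centre must be in the +2 oxidation state.
Group 11 minus oxidation state 2 gives a d⁹ configuration.
In an octahedral field the d⁹ configuration is t₂g⁶e_g³ (only one arrangement possible), giving 1 unpaired electron.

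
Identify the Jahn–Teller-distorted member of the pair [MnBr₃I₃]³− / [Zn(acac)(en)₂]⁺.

[MnBr₃I₃]³−: Each bromide is −1; each iodide is −1; balancing the −3 overall charge requires Mn(III). Manganese is a group-7 element; Mn(III) is therefore d⁴. Bromide and iodide are weak-field ligands for a first-row metal, so the complex is high-spin. The t₂g³e_g¹ (high-spin) configuration has an unevenly filled e_g set; the Jahn–Teller theorem predicts a tetragonal distortion (typically axial elongation) to lift the degeneracy.
[Zn(acac)(en)₂]⁺: Summing ligand charges against the +1 overall charge gives an oxidation state of +2 for zinc. Zn sits in group 12, so the d-electron count is 12 − 2 = 10. The d¹⁰ configuration leaves the e_g set evenly filled (or empty) — no strong Jahn–Teller driving force.

[MnBr₃I₃]³−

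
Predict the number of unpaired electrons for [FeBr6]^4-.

4 unpaired electrons

Each bromide is −1; balancing the −4 overall charge requires Fe(II).
Group 8 minus oxidation state 2 gives a d⁶ configuration.
The spin state decides the count: Bromide is a weak-field ligand for a first-row metal, so the complex is high-spin.
An octahedral high-spin d⁶ ion is t₂g⁴e_g², giving 4 unpaired electrons.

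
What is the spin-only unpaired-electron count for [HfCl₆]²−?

Ligand charges: each chloride is −1. With an overall charge of −2 the hafnium centre must be in the +4 oxidation state.
Hf sits in group 4, so the d-electron count is 4 − 4 = 0.
In an octahedral field the d⁰ configuration is t₂g⁰e_g⁰, giving 0 unpaired electrons.

0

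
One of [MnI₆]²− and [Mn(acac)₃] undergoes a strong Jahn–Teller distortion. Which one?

[MnI₆]²−: Ligand charges: each iodide is −1. With an overall charge of −2 the manganese centre must be in the +4 oxidation state. Manganese is a group-7 element; Mn(IV) is therefore d³. The d³ configuration leaves the e_g set evenly filled (or empty) — no strong Jahn–Teller driving force.
[Mn(acac)₃]: Ligand charges: each acetylacetonate is −1. With an overall charge of 0 the manganese centre must be in the +3 oxidation state. Manganese is a group-7 element; Mn(III) is therefore d⁴. Acetylacetonate is a weak-field ligand for a first-row metal, so the complex is high-spin. The t₂g³e_g¹ (high-spin) configuration has an unevenly filled e_g set; the Jahn–Teller theorem predicts a tetragonal distortion (typically axial elongation) to lift the degeneracy.

[Mn(acac)₃]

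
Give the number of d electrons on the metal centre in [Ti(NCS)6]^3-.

Each isothiocyanate is −1; balancing the −3 overall charge requires Ti(III).
Group 4 minus oxidation state 3 gives a d¹ configuration.

d1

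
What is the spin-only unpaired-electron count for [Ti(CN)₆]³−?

Each cyanide is −1; balancing the −3 overall charge requires Ti(III).
Ti sits in group 4, so the d-electron count is 4 − 3 = 1.
In an octahedral field the d¹ configuration is t₂g¹e_g⁰ (only one arrangement possible), giving 1 unpaired electron.

1 unpaired electron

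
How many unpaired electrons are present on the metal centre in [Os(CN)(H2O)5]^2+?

1 unpaired electron

Summing ligand charges against the +2 overall charge gives an oxidation state of +3 for osmium.
Osmium is a group-8 element; Os(III) is therefore d⁵.
The spin state decides the count: a 5d ion has a large Δₒ and is invariably low-spin.
An octahedral low-spin d⁵ ion is t₂g⁵e_g⁰, giving 1 unpaired electron.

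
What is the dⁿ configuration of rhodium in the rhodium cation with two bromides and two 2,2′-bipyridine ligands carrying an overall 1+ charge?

Summing ligand charges against the +1 overall charge gives an oxidation state of +3 for rhodium.
Rhodium is a group-9 element; Rh(III) is therefore d⁶.

d6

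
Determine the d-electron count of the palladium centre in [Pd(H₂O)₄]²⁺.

d8

Ligand charges: water is neutral. With an overall charge of +2 the palladium centre must be in the +2 oxidation state.
Group 10 minus oxidation state 2 gives a d⁸ configuration.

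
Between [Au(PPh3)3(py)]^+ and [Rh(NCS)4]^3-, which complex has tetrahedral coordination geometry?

For [Au(PPh3)3(py)]^+: Ligand charges: triphenylphosphine is neutral; pyridine is neutral. With an overall charge of +1 the gold centre must be in the +1 oxidation state. Group 11 minus oxidation state 1 gives a d¹⁰ configuration. A d¹⁰ ion has no crystal-field stabilisation preference between square planar and tetrahedral, so four ligands adopt the sterically favoured tetrahedral geometry. → tetrahedral.
For [Rh(NCS)4]^3-: Each isothiocyanate is −1; balancing the −3 overall charge requires Rh(I). Rhodium is a group-9 element; Rh(I) is therefore d⁸. A 4d d⁸ ion has a large crystal-field splitting; square planar leaves the high-energy d_{x²−y²} orbital empty and maximises CFSE. → square planar.

[Au(PPh3)3(py)]^+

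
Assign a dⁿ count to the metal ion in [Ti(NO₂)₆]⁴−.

Summing ligand charges against the −4 overall charge gives an oxidation state of +2 for titanium.
Group 4 minus oxidation state 2 gives a d² configuration.

d2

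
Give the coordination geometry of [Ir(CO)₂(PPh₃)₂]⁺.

Summing ligand charges against the +1 overall charge gives an oxidation state of +1 for iridium.
Iridium is a group-9 element; Ir(I) is therefore d⁸.
Coordination number: 4.
A 5d d⁸ ion has a large crystal-field splitting; square planar leaves the high-energy d_{x²−y²} orbital empty and maximises CFSE.

square planar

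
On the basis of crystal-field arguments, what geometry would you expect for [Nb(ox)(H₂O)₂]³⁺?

tetrahedral

Summing ligand charges against the +3 overall charge gives an oxidation state of +5 for niobium.
Niobium is a group-5 element; Nb(V) is therefore d⁰.
Counting donor atoms: 1×oxalate (bidentate) → 2 donors; 2×water (monodentate) → 2 donors. Coordination number = 4.
A d⁰ ion has no crystal-field stabilisation preference between square planar and tetrahedral, so four ligands adopt the sterically favoured tetrahedral geometry.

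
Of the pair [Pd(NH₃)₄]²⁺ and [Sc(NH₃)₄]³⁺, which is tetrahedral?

[Sc(NH₃)₄]³⁺

For [Pd(NH₃)₄]²⁺: Summing ligand charges against the +2 overall charge gives an oxidation state of +2 for palladium. Pd sits in group 10, so the d-electron count is 10 − 2 = 8. A 4d d⁸ ion has a large crystal-field splitting; square planar leaves the high-energy d_{x²−y²} orbital empty and maximises CFSE. → square planar.
For [Sc(NH₃)₄]³⁺: Ammonia is neutral; balancing the +3 overall charge requires Sc(III). Sc sits in group 3, so the d-electron count is 3 − 3 = 0. A d⁰ ion has no crystal-field stabilisation preference between square planar and tetrahedral, so four ligands adopt the sterically favoured tetrahedral geometry. → tetrahedral.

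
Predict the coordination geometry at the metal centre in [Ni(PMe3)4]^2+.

square planar

Summing ligand charges against the +2 overall charge gives an oxidation state of +2 for nickel.
Ni sits in group 10, so the d-electron count is 10 − 2 = 8.
Coordination number: 4.
Trimethylphosphine is a strong-field ligand (high in the spectrochemical series).
A 3d d⁸ ion with strong-field ligands gains enough CFSE to favour square planar over tetrahedral.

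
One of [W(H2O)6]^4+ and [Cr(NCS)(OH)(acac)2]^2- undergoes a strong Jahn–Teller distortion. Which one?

[Cr(NCS)(OH)(acac)2]^2-

[W(H2O)6]^4+: Water is neutral; balancing the +4 overall charge requires W(IV). W sits in group 6, so the d-electron count is 6 − 4 = 2. The d² configuration leaves the e_g set evenly filled (or empty) — no strong Jahn–Teller driving force.
[Cr(NCS)(OH)(acac)2]^2-: Ligand charges: each isothiocyanate is −1; each hydroxide is −1; each acetylacetonate is −1. With an overall charge of −2 the chromium centre must be in the +2 oxidation state. Chromium is a group-6 element; Cr(II) is therefore d⁴. Acetylacetonate, hydroxide, and isothiocyanate are weak-field ligands for a first-row metal, so the complex is high-spin. The t₂g³e_g¹ (high-spin) configuration has an unevenly filled e_g set; the Jahn–Teller theorem predicts a tetragonal distortion (typically axial elongation) to lift the degeneracy.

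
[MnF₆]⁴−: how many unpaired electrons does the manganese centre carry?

5 unpaired electrons

Each fluoride is −1; balancing the −4 overall charge requires Mn(II).
Group 7 minus oxidation state 2 gives a d⁵ configuration.
The spin state decides the count: Fluoride is a weak-field ligand for a first-row metal, so the complex is high-spin.
An octahedral high-spin d⁵ ion is t₂g³e_g², giving 5 unpaired electrons.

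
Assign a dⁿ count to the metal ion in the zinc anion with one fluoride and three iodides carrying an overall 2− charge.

Each fluoride is −1; each iodide is −1; balancing the −2 overall charge requires Zn(II).
Zinc is a group-12 element; Zn(II) is therefore d¹⁰.

d10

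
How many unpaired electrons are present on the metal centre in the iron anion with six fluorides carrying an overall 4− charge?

Each fluoride is −1; balancing the −4 overall charge requires Fe(II).
Fe sits in group 8, so the d-electron count is 8 − 2 = 6.
The spin state decides the count: Fluoride is a weak-field ligand for a first-row metal, so the complex is high-spin.
An octahedral high-spin d⁶ ion is t₂g⁴e_g², giving 4 unpaired electrons.

4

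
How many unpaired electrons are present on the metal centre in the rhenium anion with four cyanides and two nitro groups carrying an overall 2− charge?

3

Each cyanide is −1; each nitro (N-bound nitrite) is −1; balancing the −2 overall charge requires Re(IV).
Group 7 minus oxidation state 4 gives a d³ configuration.
In an octahedral field the d³ configuration is t₂g³e_g⁰ (only one arrangement possible), giving 3 unpaired electrons.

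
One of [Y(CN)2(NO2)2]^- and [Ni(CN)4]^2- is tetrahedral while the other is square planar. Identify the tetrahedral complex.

[Y(CN)2(NO2)2]^-

For [Y(CN)2(NO2)2]^-: Ligand charges: each cyanide is −1; each nitro (N-bound nitrite) is −1. With an overall charge of −1 the yttrium centre must be in the +3 oxidation state. Yttrium is a group-3 element; Y(III) is therefore d⁰. A d⁰ ion has no crystal-field stabilisation preference between square planar and tetrahedral, so four ligands adopt the sterically favoured tetrahedral geometry. → tetrahedral.
For [Ni(CN)4]^2-: Each cyanide is −1; balancing the −2 overall charge requires Ni(II). Ni sits in group 10, so the d-electron count is 10 − 2 = 8. Cyanide is a strong-field ligand (high in the spectrochemical series). A 3d d⁸ ion with strong-field ligands gains enough CFSE to favour square planar over tetrahedral. → square planar.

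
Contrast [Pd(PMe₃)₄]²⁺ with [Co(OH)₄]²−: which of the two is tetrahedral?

[Co(OH)₄]²−

For [Pd(PMe₃)₄]²⁺: Ligand charges: trimethylphosphine is neutral. With an overall charge of +2 the palladium centre must be in the +2 oxidation state. Palladium is a group-10 element; Pd(II) is therefore d⁸. A 4d d⁸ ion has a large crystal-field splitting; square planar leaves the high-energy d_{x²−y²} orbital empty and maximises CFSE. → square planar.
For [Co(OH)₄]²−: Summing ligand charges against the −2 overall charge gives an oxidation state of +2 for cobalt. Cobalt is a group-9 element; Co(II) is therefore d⁷. For a high-spin 3d d⁷ ion with weak-field ligands the small Δₜ gives little square-planar CFSE advantage, so four ligands adopt the sterically favoured tetrahedral geometry. → tetrahedral.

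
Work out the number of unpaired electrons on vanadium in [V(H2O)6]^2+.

3

Summing ligand charges against the +2 overall charge gives an oxidation state of +2 for vanadium.
V sits in group 5, so the d-electron count is 5 − 2 = 3.
In an octahedral field the d³ configuration is t₂g³e_g⁰ (only one arrangement possible), giving 3 unpaired electrons.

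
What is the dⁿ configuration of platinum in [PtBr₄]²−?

d⁸

Ligand charges: each bromide is −1. With an overall charge of −2 the platinum centre must be in the +2 oxidation state.
Pt sits in group 10, so the d-electron count is 10 − 2 = 8.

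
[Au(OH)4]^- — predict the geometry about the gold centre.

Each hydroxide is −1; balancing the −1 overall charge requires Au(III).
Au sits in group 11, so the d-electron count is 11 − 3 = 8.
Coordination number: 4.
A 5d d⁸ ion has a large crystal-field splitting; square planar leaves the high-energy d_{x²−y²} orbital empty and maximises CFSE.

square planar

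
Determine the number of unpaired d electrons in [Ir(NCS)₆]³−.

Summing ligand charges against the −3 overall charge gives an oxidation state of +3 for iridium.
Iridium is a group-9 element; Ir(III) is therefore d⁶.
The spin state decides the count: a 5d ion has a large Δₒ and is invariably low-spin.
An octahedral low-spin d⁶ ion is t₂g⁶e_g⁰, giving 0 unpaired electrons.

0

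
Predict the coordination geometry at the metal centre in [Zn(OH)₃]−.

trigonal planar

Each hydroxide is −1; balancing the −1 overall charge requires Zn(II).
Zinc is a group-12 element; Zn(II) is therefore d¹⁰.
With 3 monodentate ligands the coordination number is 3.
Three ligands around a d¹⁰ centre minimise repulsion in a trigonal-planar arrangement.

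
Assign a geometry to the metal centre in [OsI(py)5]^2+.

octahedral

Summing ligand charges against the +2 overall charge gives an oxidation state of +3 for osmium.
Group 8 minus oxidation state 3 gives a d⁵ configuration.
Coordination number: 6.
Six donors around a single metal centre give an octahedral coordination sphere.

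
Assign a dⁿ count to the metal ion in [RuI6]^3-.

Ligand charges: each iodide is −1. With an overall charge of −3 the ruthenium centre must be in the +3 oxidation state.
Ru sits in group 8, so the d-electron count is 8 − 3 = 5.

d5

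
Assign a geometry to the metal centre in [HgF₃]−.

Each fluoride is −1; balancing the −1 overall charge requires Hg(II).
Group 12 minus oxidation state 2 gives a d¹⁰ configuration.
Coordination number: 3.
Three ligands around a d¹⁰ centre minimise repulsion in a trigonal-planar arrangement.

trigonal planar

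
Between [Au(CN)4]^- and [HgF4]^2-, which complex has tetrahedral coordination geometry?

For [Au(CN)4]^-: Ligand charges: each cyanide is −1. With an overall charge of −1 the gold centre must be in the +3 oxidation state. Gold is a group-11 element; Au(III) is therefore d⁸. A 5d d⁸ ion has a large crystal-field splitting; square planar leaves the high-energy d_{x²−y²} orbital empty and maximises CFSE. → square planar.
For [HgF4]^2-: Summing ligand charges against the −2 overall charge gives an oxidation state of +2 for mercury. Hg sits in group 12, so the d-electron count is 12 − 2 = 10. A d¹⁰ ion has no crystal-field stabilisation preference between square planar and tetrahedral, so four ligands adopt the sterically favoured tetrahedral geometry. → tetrahedral.

[HgF4]^2-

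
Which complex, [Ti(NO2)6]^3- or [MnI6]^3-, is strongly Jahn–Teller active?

[Ti(NO2)6]^3-: Ligand charges: each nitro (N-bound nitrite) is −1. With an overall charge of −3 the titanium centre must be in the +3 oxidation state. Ti sits in group 4, so the d-electron count is 4 − 3 = 1. The d¹ configuration leaves the e_g set evenly filled (or empty) — no strong Jahn–Teller driving force.
[MnI6]^3-: Each iodide is −1; balancing the −3 overall charge requires Mn(III). Manganese is a group-7 element; Mn(III) is therefore d⁴. Iodide is a weak-field ligand for a first-row metal, so the complex is high-spin. The t₂g³e_g¹ (high-spin) configuration has an unevenly filled e_g set; the Jahn–Teller theorem predicts a tetragonal distortion (typically axial elongation) to lift the degeneracy.

[MnI6]^3-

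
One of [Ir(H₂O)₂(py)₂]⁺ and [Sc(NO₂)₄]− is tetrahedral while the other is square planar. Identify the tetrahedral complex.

For [Ir(H₂O)₂(py)₂]⁺: Summing ligand charges against the +1 overall charge gives an oxidation state of +1 for iridium. Group 9 minus oxidation state 1 gives a d⁸ configuration. A 5d d⁸ ion has a large crystal-field splitting; square planar leaves the high-energy d_{x²−y²} orbital empty and maximises CFSE. → square planar.
For [Sc(NO₂)₄]−: Ligand charges: each nitro (N-bound nitrite) is −1. With an overall charge of −1 the scandium centre must be in the +3 oxidation state. Scandium is a group-3 element; Sc(III) is therefore d⁰. A d⁰ ion has no crystal-field stabilisation preference between square planar and tetrahedral, so four ligands adopt the sterically favoured tetrahedral geometry. → tetrahedral.

[Sc(NO₂)₄]−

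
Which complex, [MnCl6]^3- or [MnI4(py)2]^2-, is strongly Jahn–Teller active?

[MnCl6]^3-: Each chloride is −1; balancing the −3 overall charge requires Mn(III). Mn sits in group 7, so the d-electron count is 7 − 3 = 4. Chloride is a weak-field ligand for a first-row metal, so the complex is high-spin. The t₂g³e_g¹ (high-spin) configuration has an unevenly filled e_g set; the Jahn–Teller theorem predicts a tetragonal distortion (typically axial elongation) to lift the degeneracy.
[MnI4(py)2]^2-: Ligand charges: each iodide is −1; pyridine is neutral. With an overall charge of −2 the manganese centre must be in the +2 oxidation state. Group 7 minus oxidation state 2 gives a d⁵ configuration. Iodide is a weak-field ligand for a first-row metal, so the complex is high-spin. The d⁵ configuration leaves the e_g set evenly filled (or empty) — no strong Jahn–Teller driving force.

[MnCl6]^3-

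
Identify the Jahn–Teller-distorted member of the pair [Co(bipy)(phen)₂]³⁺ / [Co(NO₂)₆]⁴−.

[Co(bipy)(phen)₂]³⁺: Summing ligand charges against the +3 overall charge gives an oxidation state of +3 for cobalt. Co sits in group 9, so the d-electron count is 9 − 3 = 6. Co(III) has an exceptionally large octahedral splitting and is low-spin with essentially every ligand except fluoride. The d⁶ configuration leaves the e_g set evenly filled (or empty) — no strong Jahn–Teller driving force.
[Co(NO₂)₆]⁴−: Ligand charges: each nitro (N-bound nitrite) is −1. With an overall charge of −4 the cobalt centre must be in the +2 oxidation state. Group 9 minus oxidation state 2 gives a d⁷ configuration. Nitro (N-bound nitrite) is a strong-field ligand (high in the spectrochemical series) for a first-row metal, so the complex is low-spin. The t₂g⁶e_g¹ (low-spin) configuration has an unevenly filled e_g set; the Jahn–Teller theorem predicts a tetragonal distortion (typically axial elongation) to lift the degeneracy.

[Co(NO₂)₆]⁴−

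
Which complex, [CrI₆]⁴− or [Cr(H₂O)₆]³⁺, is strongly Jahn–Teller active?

[CrI₆]⁴−: Summing ligand charges against the −4 overall charge gives an oxidation state of +2 for chromium. Chromium is a group-6 element; Cr(II) is therefore d⁴. Iodide is a weak-field ligand for a first-row metal, so the complex is high-spin. The t₂g³e_g¹ (high-spin) configuration has an unevenly filled e_g set; the Jahn–Teller theorem predicts a tetragonal distortion (typically axial elongation) to lift the degeneracy.
[Cr(H₂O)₆]³⁺: Water is neutral; balancing the +3 overall charge requires Cr(III). Group 6 minus oxidation state 3 gives a d³ configuration. The d³ configuration leaves the e_g set evenly filled (or empty) — no strong Jahn–Teller driving force.

[CrI₆]⁴−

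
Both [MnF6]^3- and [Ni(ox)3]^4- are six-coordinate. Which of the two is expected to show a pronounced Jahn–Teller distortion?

[MnF6]^3-

[MnF6]^3-: Ligand charges: each fluoride is −1. With an overall charge of −3 the manganese centre must be in the +3 oxidation state. Group 7 minus oxidation state 3 gives a d⁴ configuration. Fluoride is a weak-field ligand for a first-row metal, so the complex is high-spin. The t₂g³e_g¹ (high-spin) configuration has an unevenly filled e_g set; the Jahn–Teller theorem predicts a tetragonal distortion (typically axial elongation) to lift the degeneracy.
[Ni(ox)3]^4-: Summing ligand charges against the −4 overall charge gives an oxidation state of +2 for nickel. Ni sits in group 10, so the d-electron count is 10 − 2 = 8. The d⁸ configuration leaves the e_g set evenly filled (or empty) — no strong Jahn–Teller driving force.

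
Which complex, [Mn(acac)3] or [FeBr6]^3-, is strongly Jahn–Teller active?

[Mn(acac)3]

[Mn(acac)3]: Ligand charges: each acetylacetonate is −1. With an overall charge of 0 the manganese centre must be in the +3 oxidation state. Mn sits in group 7, so the d-electron count is 7 − 3 = 4. Acetylacetonate is a weak-field ligand for a first-row metal, so the complex is high-spin. The t₂g³e_g¹ (high-spin) configuration has an unevenly filled e_g set; the Jahn–Teller theorem predicts a tetragonal distortion (typically axial elongation) to lift the degeneracy.
[FeBr6]^3-: Ligand charges: each bromide is −1. With an overall charge of −3 the iron centre must be in the +3 oxidation state. Group 8 minus oxidation state 3 gives a d⁵ configuration. Bromide is a weak-field ligand for a first-row metal, so the complex is high-spin. The d⁵ configuration leaves the e_g set evenly filled (or empty) — no strong Jahn–Teller driving force.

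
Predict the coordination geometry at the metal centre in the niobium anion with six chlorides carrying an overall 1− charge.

octahedral

Summing ligand charges against the −1 overall charge gives an oxidation state of +5 for niobium.
Nb sits in group 5, so the d-electron count is 5 − 5 = 0.
Coordination number: 6.
Six donors around a single metal centre give an octahedral coordination sphere.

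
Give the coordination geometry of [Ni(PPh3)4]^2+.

Triphenylphosphine is neutral; balancing the +2 overall charge requires Ni(II).
Nickel is a group-10 element; Ni(II) is therefore d⁸.
With 4 monodentate ligands the coordination number is 4.
Triphenylphosphine is a strong-field ligand (high in the spectrochemical series).
A 3d d⁸ ion with strong-field ligands gains enough CFSE to favour square planar over tetrahedral.

square planar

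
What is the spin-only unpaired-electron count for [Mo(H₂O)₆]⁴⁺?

2

Water is neutral; balancing the +4 overall charge requires Mo(IV).
Mo sits in group 6, so the d-electron count is 6 − 4 = 2.
In an octahedral field the d² configuration is t₂g²e_g⁰ (only one arrangement possible), giving 2 unpaired electrons.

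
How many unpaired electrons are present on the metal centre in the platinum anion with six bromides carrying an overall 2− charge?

Each bromide is −1; balancing the −2 overall charge requires Pt(IV).
Group 10 minus oxidation state 4 gives a d⁶ configuration.
The spin state decides the count: a 5d ion has a large Δₒ and is invariably low-spin.
An octahedral low-spin d⁶ ion is t₂g⁶e_g⁰, giving 0 unpaired electrons.

0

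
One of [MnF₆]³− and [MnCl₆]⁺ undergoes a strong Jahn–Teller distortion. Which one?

[MnF₆]³−

[MnF₆]³−: Each fluoride is −1; balancing the −3 overall charge requires Mn(III). Mn sits in group 7, so the d-electron count is 7 − 3 = 4. Fluoride is a weak-field ligand for a first-row metal, so the complex is high-spin. The t₂g³e_g¹ (high-spin) configuration has an unevenly filled e_g set; the Jahn–Teller theorem predicts a tetragonal distortion (typically axial elongation) to lift the degeneracy.
[MnCl₆]⁺: Ligand charges: each chloride is −1. With an overall charge of +1 the manganese centre must be in the +7 oxidation state. Manganese is a group-7 element; Mn(VII) is therefore d⁰. The d⁰ configuration leaves the e_g set evenly filled (or empty) — no strong Jahn–Teller driving force.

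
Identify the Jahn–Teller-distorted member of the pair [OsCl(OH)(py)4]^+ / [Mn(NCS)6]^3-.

[Mn(NCS)6]^3-

[OsCl(OH)(py)4]^+: Ligand charges: each chloride is −1; each hydroxide is −1; pyridine is neutral. With an overall charge of +1 the osmium centre must be in the +3 oxidation state. Os sits in group 8, so the d-electron count is 8 − 3 = 5. A 5d ion has a large Δₒ and is invariably low-spin. The d⁵ configuration leaves the e_g set evenly filled (or empty) — no strong Jahn–Teller driving force.
[Mn(NCS)6]^3-: Each isothiocyanate is −1; balancing the −3 overall charge requires Mn(III). Group 7 minus oxidation state 3 gives a d⁴ configuration. Isothiocyanate is a weak-field ligand for a first-row metal, so the complex is high-spin. The t₂g³e_g¹ (high-spin) configuration has an unevenly filled e_g set; the Jahn–Teller theorem predicts a tetragonal distortion (typically axial elongation) to lift the degeneracy.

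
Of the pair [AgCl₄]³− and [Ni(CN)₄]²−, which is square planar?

For [AgCl₄]³−: Each chloride is −1; balancing the −3 overall charge requires Ag(I). Silver is a group-11 element; Ag(I) is therefore d¹⁰. A d¹⁰ ion has no crystal-field stabilisation preference between square planar and tetrahedral, so four ligands adopt the sterically favoured tetrahedral geometry. → tetrahedral.
For [Ni(CN)₄]²−: Ligand charges: each cyanide is −1. With an overall charge of −2 the nickel centre must be in the +2 oxidation state. Group 10 minus oxidation state 2 gives a d⁸ configuration. Cyanide is a strong-field ligand (high in the spectrochemical series). A 3d d⁸ ion with strong-field ligands gains enough CFSE to favour square planar over tetrahedral. → square planar.

[Ni(CN)₄]²−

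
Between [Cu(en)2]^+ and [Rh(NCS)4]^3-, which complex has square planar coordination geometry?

For [Cu(en)2]^+: Ligand charges: ethylenediamine is neutral. With an overall charge of +1 the copper centre must be in the +1 oxidation state. Copper is a group-11 element; Cu(I) is therefore d¹⁰. A d¹⁰ ion has no crystal-field stabilisation preference between square planar and tetrahedral, so four ligands adopt the sterically favoured tetrahedral geometry. → tetrahedral.
For [Rh(NCS)4]^3-: Each isothiocyanate is −1; balancing the −3 overall charge requires Rh(I). Group 9 minus oxidation state 1 gives a d⁸ configuration. A 4d d⁸ ion has a large crystal-field splitting; square planar leaves the high-energy d_{x²−y²} orbital empty and maximises CFSE. → square planar.

[Rh(NCS)4]^3-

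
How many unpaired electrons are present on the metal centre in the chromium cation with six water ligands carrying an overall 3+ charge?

Water is neutral; balancing the +3 overall charge requires Cr(III).
Group 6 minus oxidation state 3 gives a d³ configuration.
In an octahedral field the d³ configuration is t₂g³e_g⁰ (only one arrangement possible), giving 3 unpaired electrons.

3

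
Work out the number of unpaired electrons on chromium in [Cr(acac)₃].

Ligand charges: each acetylacetonate is −1. With an overall charge of 0 the chromium centre must be in the +3 oxidation state.
Chromium is a group-6 element; Cr(III) is therefore d³.
Counting donor atoms: 3×acetylacetonate (bidentate) → 6 donors. Coordination number = 6.
In an octahedral field the d³ configuration is t₂g³e_g⁰ (only one arrangement possible), giving 3 unpaired electrons.

3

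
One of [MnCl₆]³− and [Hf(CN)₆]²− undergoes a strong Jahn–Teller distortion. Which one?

[MnCl₆]³−: Each chloride is −1; balancing the −3 overall charge requires Mn(III). Manganese is a group-7 element; Mn(III) is therefore d⁴. Chloride is a weak-field ligand for a first-row metal, so the complex is high-spin. The t₂g³e_g¹ (high-spin) configuration has an unevenly filled e_g set; the Jahn–Teller theorem predicts a tetragonal distortion (typically axial elongation) to lift the degeneracy.
[Hf(CN)₆]²−: Ligand charges: each cyanide is −1. With an overall charge of −2 the hafnium centre must be in the +4 oxidation state. Hf sits in group 4, so the d-electron count is 4 − 4 = 0. The d⁰ configuration leaves the e_g set evenly filled (or empty) — no strong Jahn–Teller driving force.

[MnCl₆]³−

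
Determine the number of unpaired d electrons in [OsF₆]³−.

Ligand charges: each fluoride is −1. With an overall charge of −3 the osmium centre must be in the +3 oxidation state.
Group 8 minus oxidation state 3 gives a d⁵ configuration.
The spin state decides the count: a 5d ion has a large Δₒ and is invariably low-spin.
An octahedral low-spin d⁵ ion is t₂g⁵e_g⁰, giving 1 unpaired electron.

1 unpaired electron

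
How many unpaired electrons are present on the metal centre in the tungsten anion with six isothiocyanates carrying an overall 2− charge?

Ligand charges: each isothiocyanate is −1. With an overall charge of −2 the tungsten centre must be in the +4 oxidation state.
W sits in group 6, so the d-electron count is 6 − 4 = 2.
In an octahedral field the d² configuration is t₂g²e_g⁰ (only one arrangement possible), giving 2 unpaired electrons.

2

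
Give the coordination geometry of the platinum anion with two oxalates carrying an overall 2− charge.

Summing ligand charges against the −2 overall charge gives an oxidation state of +2 for platinum.
Pt sits in group 10, so the d-electron count is 10 − 2 = 8.
Counting donor atoms: 2×oxalate (bidentate) → 4 donors. Coordination number = 4.
A 5d d⁸ ion has a large crystal-field splitting; square planar leaves the high-energy d_{x²−y²} orbital empty and maximises CFSE.

square planar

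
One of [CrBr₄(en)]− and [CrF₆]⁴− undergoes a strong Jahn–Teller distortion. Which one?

[CrBr₄(en)]−: Ligand charges: each bromide is −1; ethylenediamine is neutral. With an overall charge of −1 the chromium centre must be in the +3 oxidation state. Group 6 minus oxidation state 3 gives a d³ configuration. The d³ configuration leaves the e_g set evenly filled (or empty) — no strong Jahn–Teller driving force.
[CrF₆]⁴−: Each fluoride is −1; balancing the −4 overall charge requires Cr(II). Group 6 minus oxidation state 2 gives a d⁴ configuration. Fluoride is a weak-field ligand for a first-row metal, so the complex is high-spin. The t₂g³e_g¹ (high-spin) configuration has an unevenly filled e_g set; the Jahn–Teller theorem predicts a tetragonal distortion (typically axial elongation) to lift the degeneracy.

[CrF₆]⁴−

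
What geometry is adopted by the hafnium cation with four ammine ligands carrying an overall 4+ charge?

tetrahedral

Ammonia is neutral; balancing the +4 overall charge requires Hf(IV).
Hafnium is a group-4 element; Hf(IV) is therefore d⁰.
With 4 monodentate ligands the coordination number is 4.
A d⁰ ion has no crystal-field stabilisation preference between square planar and tetrahedral, so four ligands adopt the sterically favoured tetrahedral geometry.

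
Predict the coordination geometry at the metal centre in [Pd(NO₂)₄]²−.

Ligand charges: each nitro (N-bound nitrite) is −1. With an overall charge of −2 the palladium centre must be in the +2 oxidation state.
Pd sits in group 10, so the d-electron count is 10 − 2 = 8.
Coordination number: 4.
A 4d d⁸ ion has a large crystal-field splitting; square planar leaves the high-energy d_{x²−y²} orbital empty and maximises CFSE.

square planar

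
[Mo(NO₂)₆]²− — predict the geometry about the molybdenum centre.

octahedral

Each nitro (N-bound nitrite) is −1; balancing the −2 overall charge requires Mo(IV).
Group 6 minus oxidation state 4 gives a d² configuration.
With 6 monodentate ligands the coordination number is 6.
Six donors around a single metal centre give an octahedral coordination sphere.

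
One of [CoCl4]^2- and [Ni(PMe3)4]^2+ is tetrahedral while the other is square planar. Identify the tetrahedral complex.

[CoCl4]^2-

For [CoCl4]^2-: Ligand charges: each chloride is −1. With an overall charge of −2 the cobalt centre must be in the +2 oxidation state. Group 9 minus oxidation state 2 gives a d⁷ configuration. For a high-spin 3d d⁷ ion with weak-field ligands the small Δₜ gives little square-planar CFSE advantage, so four ligands adopt the sterically favoured tetrahedral geometry. → tetrahedral.
For [Ni(PMe3)4]^2+: Ligand charges: trimethylphosphine is neutral. With an overall charge of +2 the nickel centre must be in the +2 oxidation state. Ni sits in group 10, so the d-electron count is 10 − 2 = 8. Trimethylphosphine is a strong-field ligand (high in the spectrochemical series). A 3d d⁸ ion with strong-field ligands gains enough CFSE to favour square planar over tetrahedral. → square planar.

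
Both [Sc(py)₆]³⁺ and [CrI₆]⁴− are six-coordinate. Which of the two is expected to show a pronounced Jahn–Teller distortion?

[Sc(py)₆]³⁺: Ligand charges: pyridine is neutral. With an overall charge of +3 the scandium centre must be in the +3 oxidation state. Sc sits in group 3, so the d-electron count is 3 − 3 = 0. The d⁰ configuration leaves the e_g set evenly filled (or empty) — no strong Jahn–Teller driving force.
[CrI₆]⁴−: Ligand charges: each iodide is −1. With an overall charge of −4 the chromium centre must be in the +2 oxidation state. Cr sits in group 6, so the d-electron count is 6 − 2 = 4. Iodide is a weak-field ligand for a first-row metal, so the complex is high-spin. The t₂g³e_g¹ (high-spin) configuration has an unevenly filled e_g set; the Jahn–Teller theorem predicts a tetragonal distortion (typically axial elongation) to lift the degeneracy.

[CrI₆]⁴−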